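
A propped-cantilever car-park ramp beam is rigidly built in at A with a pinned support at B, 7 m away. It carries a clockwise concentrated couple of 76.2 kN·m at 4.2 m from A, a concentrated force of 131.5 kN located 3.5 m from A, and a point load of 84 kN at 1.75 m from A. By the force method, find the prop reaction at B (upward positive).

Remove the prop at B; the released (primary) structure is a cantilever built in at A.
Free-end deflection of the primary structure under the applied loading (downward +):
  clockwise couple 76.2 at a = 4.2: M₀a(2L − a)/(2EI) = 1568/EI
  point load 131.5 at a = 3.5: Pa²(3L − a)/(6EI) = 4698/EI
  point load 84 at a = 1.75: Pa²(3L − a)/(6EI) = 825.3/EI
  δ_0 = 7092/EI
Flexibility coefficient — unit upward force at B: δ_{BB} = L³/(3EI) = 114.3/EI.
The prop prevents deflection at B: R_B = δ_0/δ_{BB} = 7092/114.3 = 62.03 kN.

R_B = 62.03 kN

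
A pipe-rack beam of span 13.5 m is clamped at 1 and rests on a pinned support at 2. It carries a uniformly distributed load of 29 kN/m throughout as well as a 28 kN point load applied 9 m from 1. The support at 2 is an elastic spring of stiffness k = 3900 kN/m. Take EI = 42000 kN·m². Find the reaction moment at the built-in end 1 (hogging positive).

M_1 = 744.9 kN·m

Release the roller at 2. Primary structure: cantilever fixed at 1.
Deflection at 2 on the released cantilever, summing each load's contribution:
  UDL 29: wL⁴/(8EI) = 120405/EI
  point load 28 at a = 9: Pa²(3L − a)/(6EI) = 11907/EI
  δ_0 = 132312/EI
Tip deflection under a unit load at 2: L³/(3EI) = 820.1/EI.
With EI = 42000 kN·m²: δ_0 = 3.1503 m and δ_{22} = 0.019527 m/kN.
Compatibility — the spring shortens by R_2/k under the reaction it provides: δ_0 − R_2·δ_{22} = R_2/k. With 1/k = 0.000256 m/kN, R_2 = δ_0 / (δ_{22} + 1/k) = 3.1503 / (0.019527 + 0.000256) = 159.2 kN.
Moment equilibrium about 1: M_1 = Σ(load moments about 1) − R_2·L = 2895 − 159.2×13.5 = 744.9 kN·m.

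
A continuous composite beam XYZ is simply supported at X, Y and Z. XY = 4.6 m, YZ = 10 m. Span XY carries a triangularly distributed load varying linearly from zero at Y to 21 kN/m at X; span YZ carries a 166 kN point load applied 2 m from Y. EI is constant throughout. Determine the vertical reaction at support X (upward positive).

R_X = -5.168 kN

Take M_Y as the redundant. Released structure: two simple spans XY and YZ with a hinge at Y.
Discontinuity in slope at Y on the released structure — sum the simple-span end rotations:
  span XY: triangular load, peak 21: 7w₀L³/(360EI) = 39.75/EI
  span YZ: point load 166 at a = 2: Pab(L + b)/(6LEI) = 796.8/EI
  relative rotation θ_0 = (39.75 + 796.8)/EI = 836.5/EI
A unit hogging moment at Y produces rotation L₁/(3EI) + L₂/(3EI) = 4.867/EI.
Slope continuity at Y: θ_0 = M_Y·4.867/EI, so M_Y = 836.5/4.867 = 171.9 kN·m (hogging).
Span XY, ΣM about X with M_Y applied at Y: R_Y^{XY}·4.6 = 74.06 + 171.9, so R_Y^{XY} = 53.47 kN and R_X = 48.3 − 53.47 = -5.168 kN.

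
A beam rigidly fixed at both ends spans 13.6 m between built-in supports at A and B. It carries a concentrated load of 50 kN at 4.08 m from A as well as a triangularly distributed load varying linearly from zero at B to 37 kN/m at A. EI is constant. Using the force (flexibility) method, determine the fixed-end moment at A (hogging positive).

Take the two fixed-end moments M_A, M_B as redundants; the released structure is the simple span AB.
On the primary (simply-supported) span, the end slopes from the loading are:
  at A: point load 50 at a = 4.08: Pab(L + b)/(6LEI) = 550.3/EI
  at B: point load 50 at a = 4.08: Pab(L + a)/(6LEI) = 420.8/EI
  at A: triangular load, peak 37: w₀L³/(45EI) = 2068/EI
  at B: triangular load, peak 37: 7w₀L³/(360EI) = 1810/EI
  θ_A0 = 2619/EI,  θ_B0 = 2231/EI
Flexibility coefficients: a unit moment at one end gives L/(3EI) there and L/(6EI) at the far end, so f₁₁ = f₂₂ = 4.533/EI and f₁₂ = f₂₁ = 2.267/EI.
Compatibility — zero rotation at each built-in end:
  4.533 M_A + 2.267 M_B = 2619
  2.267 M_A + 4.533 M_B = 2231
Solving the pair gives M_A = 442.1 kN·m and M_B = 271 kN·m (hogging).

M_A = 442.1 kN·m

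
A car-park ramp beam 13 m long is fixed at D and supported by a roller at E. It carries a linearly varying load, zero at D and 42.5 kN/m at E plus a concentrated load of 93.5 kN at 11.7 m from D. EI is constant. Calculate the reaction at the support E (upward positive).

Release the roller at E. Primary structure: cantilever fixed at D.
Primary-structure tip deflection at E by superposition:
  triangular load, peak 42.5 at the free end: 11w₀L⁴/(120EI) = 111269/EI
  point load 93.5 at a = 11.7: Pa²(3L − a)/(6EI) = 58236/EI
  δ_0 = 169505/EI
Flexibility coefficient — unit upward force at E: δ_{EE} = L³/(3EI) = 732.3/EI.
Compatibility at E: δ_0 − R_E·δ_{EE} = 0, so R_E = 169505/732.3 = 231.5 kN.

R_E = 231.5 kN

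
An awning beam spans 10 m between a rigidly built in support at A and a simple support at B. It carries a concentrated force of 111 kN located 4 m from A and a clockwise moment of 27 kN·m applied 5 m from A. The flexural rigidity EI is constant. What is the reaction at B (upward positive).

R_B = 26.13 kN

Take the reaction at B as the redundant and release it; the primary structure is a cantilever fixed at A.
Deflection at B on the released cantilever, summing each load's contribution:
  point load 111 at a = 4: Pa²(3L − a)/(6EI) = 7696/EI
  clockwise couple 27 at a = 5: M₀a(2L − a)/(2EI) = 1012/EI
  δ_0 = 8708/EI
Flexibility coefficient — unit upward force at B: δ_{BB} = L³/(3EI) = 333.3/EI.
Compatibility at B: δ_0 − R_B·δ_{BB} = 0, so R_B = 8708/333.3 = 26.13 kN.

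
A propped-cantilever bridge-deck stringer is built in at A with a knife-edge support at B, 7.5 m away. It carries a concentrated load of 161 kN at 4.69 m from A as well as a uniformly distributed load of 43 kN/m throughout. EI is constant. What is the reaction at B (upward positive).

Remove the prop at B; the released (primary) structure is a cantilever built in at A.
Primary-structure tip deflection at B by superposition:
  point load 161 at a = 4.69: Pa²(3L − a)/(6EI) = 10512/EI
  UDL 43: wL⁴/(8EI) = 17007/EI
  δ_0 = 27519/EI
Tip deflection under a unit load at B: L³/(3EI) = 140.6/EI.
Compatibility at B: δ_0 − R_B·δ_{BB} = 0, so R_B = 27519/140.6 = 195.7 kN.

R_B = 195.7 kN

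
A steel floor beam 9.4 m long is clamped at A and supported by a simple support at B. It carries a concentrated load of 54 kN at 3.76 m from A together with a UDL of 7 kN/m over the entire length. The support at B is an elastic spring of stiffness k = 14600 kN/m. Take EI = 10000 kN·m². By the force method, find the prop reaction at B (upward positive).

Choose R_B as the redundant. The primary structure is the cantilever fixed at A.
Primary-structure tip deflection at B by superposition:
  point load 54 at a = 3.76: Pa²(3L − a)/(6EI) = 3110/EI
  UDL 7: wL⁴/(8EI) = 6832/EI
  δ_0 = 9941/EI
Tip deflection under a unit load at B: L³/(3EI) = 276.9/EI.
With EI = 10000 kN·m²: δ_0 = 0.99413 m and δ_{BB} = 0.027686 m/kN.
Compatibility — the spring shortens by R_B/k under the reaction it provides: δ_0 − R_B·δ_{BB} = R_B/k. With 1/k = 0.000068 m/kN, R_B = δ_0 / (δ_{BB} + 1/k) = 0.99413 / (0.027686 + 0.000068) = 35.82 kN.

R_B = 35.82 kN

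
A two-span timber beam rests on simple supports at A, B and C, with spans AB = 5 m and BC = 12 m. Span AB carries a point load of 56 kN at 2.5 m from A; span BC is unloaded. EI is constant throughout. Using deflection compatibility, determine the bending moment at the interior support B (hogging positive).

Take M_B as the redundant. Released structure: two simple spans AB and BC with a hinge at B.
End slopes at the hinge B, treating each span as simply supported:
  span AB: point load 56 at a = 2.5: Pab(L + a)/(6LEI) = 87.5/EI
  relative rotation θ_0 = (87.5 + 0)/EI = 87.5/EI
A unit hogging moment at B produces rotation L₁/(3EI) + L₂/(3EI) = 5.667/EI.
Compatibility: M_B·(L₁+L₂)/(3EI) = θ_0, giving M_B = 15.44 kN·m (hogging).

M_B = 15.44 kN·m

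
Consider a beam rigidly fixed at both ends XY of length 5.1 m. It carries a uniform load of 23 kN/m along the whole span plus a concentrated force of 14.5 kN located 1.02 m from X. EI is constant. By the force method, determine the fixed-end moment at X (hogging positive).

M_X = 59.32 kN·m

Release both end moments; the primary structure is a simply-supported span XY with redundants M_X and M_Y.
Simple-span end rotations at X and Y under the given loads:
  at X: UDL 23: wL³/(24EI) = 127.1/EI
  at Y: UDL 23: wL³/(24EI) = 127.1/EI
  at X: point load 14.5 at a = 1.02: Pab(L + b)/(6LEI) = 18.1/EI
  at Y: point load 14.5 at a = 1.02: Pab(L + a)/(6LEI) = 12.07/EI
  θ_X0 = 145.2/EI,  θ_Y0 = 139.2/EI
Flexibility coefficients: a unit moment at one end gives L/(3EI) there and L/(6EI) at the far end, so f₁₁ = f₂₂ = 1.7/EI and f₁₂ = f₂₁ = 0.85/EI.
Compatibility — zero rotation at each built-in end:
  1.7 M_X + 0.85 M_Y = 145.2
  0.85 M_X + 1.7 M_Y = 139.2
Solving the pair gives M_X = 59.32 kN·m and M_Y = 52.22 kN·m (hogging).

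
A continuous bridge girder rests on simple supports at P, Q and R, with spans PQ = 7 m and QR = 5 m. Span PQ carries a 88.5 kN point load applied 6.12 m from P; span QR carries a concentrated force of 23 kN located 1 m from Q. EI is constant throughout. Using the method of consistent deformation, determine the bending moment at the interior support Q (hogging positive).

M_Q = 44.12 kN·m

Release continuity at Q by inserting a hinge; the redundant is the internal moment M_Q. The primary structure is two simply-supported spans PQ and QR.
Rotations at Q on the released spans (each span's end-slope, ×1/EI):
  span PQ: point load 88.5 at a = 6.12: Pab(L + a)/(6LEI) = 148.9/EI
  span QR: point load 23 at a = 1: Pab(L + b)/(6LEI) = 27.6/EI
  relative rotation θ_0 = (148.9 + 27.6)/EI = 176.5/EI
A unit hogging moment at Q produces rotation L₁/(3EI) + L₂/(3EI) = 4/EI.
Slope continuity at Q: θ_0 = M_Q·4/EI, so M_Q = 176.5/4 = 44.12 kN·m (hogging).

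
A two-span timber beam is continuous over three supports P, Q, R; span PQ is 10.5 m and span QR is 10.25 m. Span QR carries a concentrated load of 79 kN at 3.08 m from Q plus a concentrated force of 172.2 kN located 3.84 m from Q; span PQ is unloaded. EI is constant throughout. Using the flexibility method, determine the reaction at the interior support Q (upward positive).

R_Q = 208.7 kN

Take M_Q as the redundant. Released structure: two simple spans PQ and QR with a hinge at Q.
Discontinuity in slope at Q on the released structure — sum the simple-span end rotations:
  span QR: point load 79 at a = 3.08: Pab(L + b)/(6LEI) = 494.2/EI
  span QR: point load 172.2 at a = 3.84: Pab(L + b)/(6LEI) = 1148/EI
  relative rotation θ_0 = (0 + 1642)/EI = 1642/EI
A unit hogging moment at Q produces rotation L₁/(3EI) + L₂/(3EI) = 6.917/EI.
Compatibility: M_Q·(L₁+L₂)/(3EI) = θ_0, giving M_Q = 237.5 kN·m (hogging).
Span PQ, ΣM about P with M_Q applied at Q: R_Q^{PQ}·10.5 = 0 + 237.5, so R_Q^{PQ} = 22.61 kN and R_P = 0 − 22.61 = -22.61 kN.
Span QR, ΣM about R: R_Q^{QR}·10.25 = 1670 + 237.5, so R_Q^{QR} = 186.1 kN and R_R = 251.2 − 186.1 = 65.08 kN.
R_Q = 22.61 + 186.1 = 208.7 kN.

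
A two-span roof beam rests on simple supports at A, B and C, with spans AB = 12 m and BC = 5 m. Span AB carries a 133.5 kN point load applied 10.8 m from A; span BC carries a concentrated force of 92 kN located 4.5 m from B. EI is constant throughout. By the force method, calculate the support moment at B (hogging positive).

M_B = 103.4 kN·m

Insert a hinge at B; M_B is the redundant, and each span becomes simply supported.
Rotations at B on the released spans (each span's end-slope, ×1/EI):
  span AB: point load 133.5 at a = 10.8: Pab(L + a)/(6LEI) = 547.9/EI
  span BC: point load 92 at a = 4.5: Pab(L + b)/(6LEI) = 37.95/EI
  relative rotation θ_0 = (547.9 + 37.95)/EI = 585.8/EI
A unit hogging moment at B produces rotation L₁/(3EI) + L₂/(3EI) = 5.667/EI.
Slope continuity at B: θ_0 = M_B·5.667/EI, so M_B = 585.8/5.667 = 103.4 kN·m (hogging).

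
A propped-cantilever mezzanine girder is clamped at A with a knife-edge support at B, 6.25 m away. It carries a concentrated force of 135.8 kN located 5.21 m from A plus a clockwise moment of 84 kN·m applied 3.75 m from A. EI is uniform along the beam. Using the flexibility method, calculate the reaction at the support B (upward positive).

R_B = 119.2 kN

Take the reaction at B as the redundant and release it; the primary structure is a cantilever fixed at A.
Primary-structure tip deflection at B by superposition:
  point load 135.8 at a = 5.21: Pa²(3L − a)/(6EI) = 8318/EI
  clockwise couple 84 at a = 3.75: M₀a(2L − a)/(2EI) = 1378/EI
  δ_0 = 9697/EI
Flexibility coefficient — unit upward force at B: δ_{BB} = L³/(3EI) = 81.38/EI.
The prop prevents deflection at B: R_B = δ_0/δ_{BB} = 9697/81.38 = 119.2 kN.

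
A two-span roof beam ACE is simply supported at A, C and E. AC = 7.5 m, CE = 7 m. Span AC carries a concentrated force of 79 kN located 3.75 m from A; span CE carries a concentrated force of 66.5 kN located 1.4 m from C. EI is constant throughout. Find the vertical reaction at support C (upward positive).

R_C = 117.5 kN

Release continuity at C by inserting a hinge; the redundant is the internal moment M_C. The primary structure is two simply-supported spans AC and CE.
End slopes at the hinge C, treating each span as simply supported:
  span AC: point load 79 at a = 3.75: Pab(L + a)/(6LEI) = 277.7/EI
  span CE: point load 66.5 at a = 1.4: Pab(L + b)/(6LEI) = 156.4/EI
  relative rotation θ_0 = (277.7 + 156.4)/EI = 434.1/EI
A unit hogging moment at C produces rotation L₁/(3EI) + L₂/(3EI) = 4.833/EI.
Compatibility: M_C·(L₁+L₂)/(3EI) = θ_0, giving M_C = 89.82 kN·m (hogging).
Span AC, ΣM about A with M_C applied at C: R_C^{AC}·7.5 = 296.2 + 89.82, so R_C^{AC} = 51.48 kN and R_A = 79 − 51.48 = 27.52 kN.
Span CE, ΣM about E: R_C^{CE}·7 = 372.4 + 89.82, so R_C^{CE} = 66.03 kN and R_E = 66.5 − 66.03 = 0.4682 kN.
R_C = 51.48 + 66.03 = 117.5 kN.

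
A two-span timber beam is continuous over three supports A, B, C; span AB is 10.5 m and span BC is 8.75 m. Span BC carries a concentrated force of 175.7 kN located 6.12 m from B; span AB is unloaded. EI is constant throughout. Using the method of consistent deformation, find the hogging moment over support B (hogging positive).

Take M_B as the redundant. Released structure: two simple spans AB and BC with a hinge at B.
Discontinuity in slope at B on the released structure — sum the simple-span end rotations:
  span BC: point load 175.7 at a = 6.12: Pab(L + b)/(6LEI) = 613/EI
  relative rotation θ_0 = (0 + 613)/EI = 613/EI
A unit hogging moment at B produces rotation L₁/(3EI) + L₂/(3EI) = 6.417/EI.
Slope continuity at B: θ_0 = M_B·6.417/EI, so M_B = 613/6.417 = 95.53 kN·m (hogging).

M_B = 95.53 kN·m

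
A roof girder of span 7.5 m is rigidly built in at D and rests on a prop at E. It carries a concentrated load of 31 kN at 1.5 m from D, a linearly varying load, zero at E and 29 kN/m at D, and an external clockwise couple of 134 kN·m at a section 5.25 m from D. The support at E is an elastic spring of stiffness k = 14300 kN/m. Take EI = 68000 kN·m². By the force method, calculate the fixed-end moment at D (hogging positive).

M_D = 105.1 kN·m

Take the reaction at E as the redundant and release it; the primary structure is a cantilever fixed at D.
Free-end deflection of the primary structure under the applied loading (downward +):
  point load 31 at a = 1.5: Pa²(3L − a)/(6EI) = 244.1/EI
  triangular load, peak 29 at the fixed end: w₀L⁴/(30EI) = 3059/EI
  clockwise couple 134 at a = 5.25: M₀a(2L − a)/(2EI) = 3430/EI
  δ_0 = 6732/EI
Flexibility coefficient — unit upward force at E: δ_{EE} = L³/(3EI) = 140.6/EI.
With EI = 68000 kN·m²: δ_0 = 0.099004 m and δ_{EE} = 0.002068 m/kN.
Compatibility — the spring shortens by R_E/k under the reaction it provides: δ_0 − R_E·δ_{EE} = R_E/k. With 1/k = 0.00007 m/kN, R_E = δ_0 / (δ_{EE} + 1/k) = 0.099004 / (0.002068 + 0.00007) = 46.31 kN.
Moment equilibrium about D: M_D = Σ(load moments about D) − R_E·L = 452.4 − 46.31×7.5 = 105.1 kN·m.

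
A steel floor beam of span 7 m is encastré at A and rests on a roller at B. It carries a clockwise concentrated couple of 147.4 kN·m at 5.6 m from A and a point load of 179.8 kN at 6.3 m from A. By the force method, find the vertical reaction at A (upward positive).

R_A = -3.442 kN

Choose R_B as the redundant. The primary structure is the cantilever fixed at A.
Primary-structure tip deflection at B by superposition:
  clockwise couple 147.4 at a = 5.6: M₀a(2L − a)/(2EI) = 3467/EI
  point load 179.8 at a = 6.3: Pa²(3L − a)/(6EI) = 17484/EI
  δ_0 = 20951/EI
Flexibility coefficient — unit upward force at B: δ_{BB} = L³/(3EI) = 114.3/EI.
The prop prevents deflection at B: R_B = δ_0/δ_{BB} = 20951/114.3 = 183.2 kN.
Vertical equilibrium: R_A = ΣP − R_B = 179.8 − 183.2 = -3.442 kN.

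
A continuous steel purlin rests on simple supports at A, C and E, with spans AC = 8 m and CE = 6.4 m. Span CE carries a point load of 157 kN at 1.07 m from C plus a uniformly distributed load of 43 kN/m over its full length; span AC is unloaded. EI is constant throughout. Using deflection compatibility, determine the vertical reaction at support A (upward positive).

R_A = -19.35 kN

Take M_C as the redundant. Released structure: two simple spans AC and CE with a hinge at C.
Discontinuity in slope at C on the released structure — sum the simple-span end rotations:
  span CE: point load 157 at a = 1.07: Pab(L + b)/(6LEI) = 273.5/EI
  span CE: UDL 43: wL³/(24EI) = 469.7/EI
  relative rotation θ_0 = (0 + 743.2)/EI = 743.2/EI
A unit hogging moment at C produces rotation L₁/(3EI) + L₂/(3EI) = 4.8/EI.
Slope continuity at C: θ_0 = M_C·4.8/EI, so M_C = 743.2/4.8 = 154.8 kN·m (hogging).
Span AC, ΣM about A with M_C applied at C: R_C^{AC}·8 = 0 + 154.8, so R_C^{AC} = 19.35 kN and R_A = 0 − 19.35 = -19.35 kN.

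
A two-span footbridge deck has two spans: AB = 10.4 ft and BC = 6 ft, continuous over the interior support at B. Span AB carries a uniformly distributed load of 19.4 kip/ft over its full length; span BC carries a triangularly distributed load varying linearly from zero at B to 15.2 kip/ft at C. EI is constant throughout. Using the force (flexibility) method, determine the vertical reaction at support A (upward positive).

R_A = 83.76 kip

Take M_B as the redundant. Released structure: two simple spans AB and BC with a hinge at B.
Discontinuity in slope at B on the released structure — sum the simple-span end rotations:
  span AB: UDL 19.4: wL³/(24EI) = 909.3/EI
  span BC: triangular load, peak 15.2: 7w₀L³/(360EI) = 63.84/EI
  relative rotation θ_0 = (909.3 + 63.84)/EI = 973.1/EI
A unit hogging moment at B produces rotation L₁/(3EI) + L₂/(3EI) = 5.467/EI.
Compatibility: M_B·(L₁+L₂)/(3EI) = θ_0, giving M_B = 178 kip·ft (hogging).
Span AB, ΣM about A with M_B applied at B: R_B^{AB}·10.4 = 1049 + 178, so R_B^{AB} = 118 kip and R_A = 201.8 − 118 = 83.76 kip.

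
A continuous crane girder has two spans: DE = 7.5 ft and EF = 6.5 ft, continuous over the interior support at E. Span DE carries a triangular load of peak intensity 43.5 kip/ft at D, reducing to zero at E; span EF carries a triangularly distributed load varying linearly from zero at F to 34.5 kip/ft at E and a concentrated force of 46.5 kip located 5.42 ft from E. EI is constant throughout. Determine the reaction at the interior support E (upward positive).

Release continuity at E by inserting a hinge; the redundant is the internal moment M_E. The primary structure is two simply-supported spans DE and EF.
Discontinuity in slope at E on the released structure — sum the simple-span end rotations:
  span DE: triangular load, peak 43.5: 7w₀L³/(360EI) = 356.8/EI
  span EF: triangular load, peak 34.5: w₀L³/(45EI) = 210.5/EI
  span EF: point load 46.5 at a = 5.42: Pab(L + b)/(6LEI) = 52.9/EI
  relative rotation θ_0 = (356.8 + 263.4)/EI = 620.3/EI
A unit hogging moment at E produces rotation L₁/(3EI) + L₂/(3EI) = 4.667/EI.
Slope continuity at E: θ_0 = M_E·4.667/EI, so M_E = 620.3/4.667 = 132.9 kip·ft (hogging).
Span DE, ΣM about D with M_E applied at E: R_E^{DE}·7.5 = 407.8 + 132.9, so R_E^{DE} = 72.1 kip and R_D = 163.1 − 72.1 = 91.03 kip.
Span EF, ΣM about F: R_E^{EF}·6.5 = 536.1 + 132.9, so R_E^{EF} = 102.9 kip and R_F = 158.6 − 102.9 = 55.7 kip.
R_E = 72.1 + 102.9 = 175 kip.

R_E = 175 kip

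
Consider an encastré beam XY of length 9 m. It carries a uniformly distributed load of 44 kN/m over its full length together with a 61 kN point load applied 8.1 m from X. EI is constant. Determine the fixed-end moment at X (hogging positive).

Take the two fixed-end moments M_X, M_Y as redundants; the released structure is the simple span XY.
Simple-span end rotations at X and Y under the given loads:
  at X: UDL 44: wL³/(24EI) = 1336/EI
  at Y: UDL 44: wL³/(24EI) = 1336/EI
  at X: point load 61 at a = 8.1: Pab(L + b)/(6LEI) = 81.53/EI
  at Y: point load 61 at a = 8.1: Pab(L + a)/(6LEI) = 140.8/EI
  θ_X0 = 1418/EI,  θ_Y0 = 1477/EI
Flexibility coefficients: a unit moment at one end gives L/(3EI) there and L/(6EI) at the far end, so f₁₁ = f₂₂ = 3/EI and f₁₂ = f₂₁ = 1.5/EI.
Compatibility — zero rotation at each built-in end:
  3 M_X + 1.5 M_Y = 1418
  1.5 M_X + 3 M_Y = 1477
Solving the pair gives M_X = 301.9 kN·m and M_Y = 341.5 kN·m (hogging).

M_X = 301.9 kN·m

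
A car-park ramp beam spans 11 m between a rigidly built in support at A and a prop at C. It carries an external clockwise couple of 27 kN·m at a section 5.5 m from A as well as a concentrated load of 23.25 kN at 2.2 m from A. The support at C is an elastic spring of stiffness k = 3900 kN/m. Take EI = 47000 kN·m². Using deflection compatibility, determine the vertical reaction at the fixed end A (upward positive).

R_A = 19.29 kN

Remove the prop at C; the released (primary) structure is a cantilever built in at A.
Primary-structure tip deflection at C by superposition:
  clockwise couple 27 at a = 5.5: M₀a(2L − a)/(2EI) = 1225/EI
  point load 23.25 at a = 2.2: Pa²(3L − a)/(6EI) = 577.7/EI
  δ_0 = 1803/EI
Tip deflection under a unit load at C: L³/(3EI) = 443.7/EI.
With EI = 47000 kN·m²: δ_0 = 0.038357 m and δ_{CC} = 0.00944 m/kN.
Compatibility — the spring shortens by R_C/k under the reaction it provides: δ_0 − R_C·δ_{CC} = R_C/k. With 1/k = 0.000256 m/kN, R_C = δ_0 / (δ_{CC} + 1/k) = 0.038357 / (0.00944 + 0.000256) = 3.956 kN.
Vertical equilibrium: R_A = ΣP − R_C = 23.25 − 3.956 = 19.29 kN.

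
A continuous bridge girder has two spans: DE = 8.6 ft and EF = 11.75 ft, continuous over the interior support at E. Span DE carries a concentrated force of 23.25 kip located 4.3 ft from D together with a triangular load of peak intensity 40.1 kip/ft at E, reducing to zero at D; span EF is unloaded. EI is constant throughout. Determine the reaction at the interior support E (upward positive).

Release continuity at E by inserting a hinge; the redundant is the internal moment M_E. The primary structure is two simply-supported spans DE and EF.
Rotations at E on the released spans (each span's end-slope, ×1/EI):
  span DE: point load 23.25 at a = 4.3: Pab(L + a)/(6LEI) = 107.5/EI
  span DE: triangular load, peak 40.1: w₀L³/(45EI) = 566.8/EI
  relative rotation θ_0 = (674.3 + 0)/EI = 674.3/EI
A unit hogging moment at E produces rotation L₁/(3EI) + L₂/(3EI) = 6.783/EI.
Compatibility: M_E·(L₁+L₂)/(3EI) = θ_0, giving M_E = 99.4 kip·ft (hogging).
Span DE, ΣM about D with M_E applied at E: R_E^{DE}·8.6 = 1089 + 99.4, so R_E^{DE} = 138.1 kip and R_D = 195.7 − 138.1 = 57.54 kip.
Span EF, ΣM about F: R_E^{EF}·11.75 = 0 + 99.4, so R_E^{EF} = 8.46 kip and R_F = 0 − 8.46 = -8.46 kip.
R_E = 138.1 + 8.46 = 146.6 kip.

R_E = 146.6 kip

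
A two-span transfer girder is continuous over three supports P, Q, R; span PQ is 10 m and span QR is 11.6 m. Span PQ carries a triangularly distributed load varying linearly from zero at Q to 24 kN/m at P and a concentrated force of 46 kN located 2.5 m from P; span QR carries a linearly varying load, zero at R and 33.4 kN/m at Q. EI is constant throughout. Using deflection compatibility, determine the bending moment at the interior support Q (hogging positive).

Insert a hinge at Q; M_Q is the redundant, and each span becomes simply supported.
Rotations at Q on the released spans (each span's end-slope, ×1/EI):
  span PQ: triangular load, peak 24: 7w₀L³/(360EI) = 466.7/EI
  span PQ: point load 46 at a = 2.5: Pab(L + a)/(6LEI) = 179.7/EI
  span QR: triangular load, peak 33.4: w₀L³/(45EI) = 1159/EI
  relative rotation θ_0 = (646.4 + 1159)/EI = 1805/EI
A unit hogging moment at Q produces rotation L₁/(3EI) + L₂/(3EI) = 7.2/EI.
Slope continuity at Q: θ_0 = M_Q·7.2/EI, so M_Q = 1805/7.2 = 250.7 kN·m (hogging).

M_Q = 250.7 kN·m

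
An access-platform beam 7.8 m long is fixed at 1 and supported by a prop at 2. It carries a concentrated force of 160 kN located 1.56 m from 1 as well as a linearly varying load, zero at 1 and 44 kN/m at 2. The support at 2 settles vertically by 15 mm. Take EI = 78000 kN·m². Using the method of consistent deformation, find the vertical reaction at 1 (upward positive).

Take the reaction at 2 as the redundant and release it; the primary structure is a cantilever fixed at 1.
Primary-structure tip deflection at 2 by superposition:
  point load 160 at a = 1.56: Pa²(3L − a)/(6EI) = 1417/EI
  triangular load, peak 44 at the free end: 11w₀L⁴/(120EI) = 14929/EI
  δ_0 = 16347/EI
Flexibility coefficient — unit upward force at 2: δ_{22} = L³/(3EI) = 158.2/EI.
With EI = 78000 kN·m²: δ_0 = 0.20957 m and δ_{22} = 0.002028 m/kN.
Compatibility — the beam at 2 must follow the support down by 0.015 m: δ_0 − R_2·δ_{22} = 0.015, so R_2 = (0.20957 − 0.015)/0.002028 = 95.94 kN.
Vertical equilibrium: R_1 = ΣP − R_2 = 331.6 − 95.94 = 235.7 kN.

R_1 = 235.7 kN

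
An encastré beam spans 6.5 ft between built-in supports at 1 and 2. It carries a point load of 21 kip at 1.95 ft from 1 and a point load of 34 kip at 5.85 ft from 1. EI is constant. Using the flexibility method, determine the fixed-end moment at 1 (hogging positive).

M_1 = 22.05 kip·ft

Take the two fixed-end moments M_1, M_2 as redundants; the released structure is the simple span 12.
End rotations of the released simple span under the applied load (×1/EI):
  at 1: point load 21 at a = 1.95: Pab(L + b)/(6LEI) = 52.79/EI
  at 2: point load 21 at a = 1.95: Pab(L + a)/(6LEI) = 40.37/EI
  at 1: point load 34 at a = 5.85: Pab(L + b)/(6LEI) = 23.7/EI
  at 2: point load 34 at a = 5.85: Pab(L + a)/(6LEI) = 40.94/EI
  θ_10 = 76.49/EI,  θ_20 = 81.31/EI
Flexibility coefficients: a unit moment at one end gives L/(3EI) there and L/(6EI) at the far end, so f₁₁ = f₂₂ = 2.167/EI and f₁₂ = f₂₁ = 1.083/EI.
Compatibility — zero rotation at each built-in end:
  2.167 M_1 + 1.083 M_2 = 76.49
  1.083 M_1 + 2.167 M_2 = 81.31
Solving the pair gives M_1 = 22.05 kip·ft and M_2 = 26.5 kip·ft (hogging).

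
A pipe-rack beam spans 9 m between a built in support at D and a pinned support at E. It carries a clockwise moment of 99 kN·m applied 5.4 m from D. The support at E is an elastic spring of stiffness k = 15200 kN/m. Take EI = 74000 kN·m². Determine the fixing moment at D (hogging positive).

M_D = -23.29 kN·m

Take the reaction at E as the redundant and release it; the primary structure is a cantilever fixed at D.
Deflection at E on the released cantilever, summing each load's contribution:
  clockwise couple 99 at a = 5.4: M₀a(2L − a)/(2EI) = 3368/EI
Flexibility coefficient — unit upward force at E: δ_{EE} = L³/(3EI) = 243/EI.
With EI = 74000 kN·m²: δ_0 = 0.045513 m and δ_{EE} = 0.003284 m/kN.
Compatibility — the spring shortens by R_E/k under the reaction it provides: δ_0 − R_E·δ_{EE} = R_E/k. With 1/k = 0.000066 m/kN, R_E = δ_0 / (δ_{EE} + 1/k) = 0.045513 / (0.003284 + 0.000066) = 13.59 kN.
Moment equilibrium about D: M_D = Σ(load moments about D) − R_E·L = 99 − 13.59×9 = -23.29 kN·m.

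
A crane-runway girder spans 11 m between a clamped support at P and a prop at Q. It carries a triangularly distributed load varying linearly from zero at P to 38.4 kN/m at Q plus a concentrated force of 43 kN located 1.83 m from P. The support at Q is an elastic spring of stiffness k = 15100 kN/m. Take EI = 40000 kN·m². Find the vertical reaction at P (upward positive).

Remove the prop at Q; the released (primary) structure is a cantilever built in at P.
Downward deflection at the released point Q due to the loads:
  triangular load, peak 38.4 at the free end: 11w₀L⁴/(120EI) = 51536/EI
  point load 43 at a = 1.83: Pa²(3L − a)/(6EI) = 748.1/EI
  δ_0 = 52284/EI
Tip deflection under a unit load at Q: L³/(3EI) = 443.7/EI.
With EI = 40000 kN·m²: δ_0 = 1.3071 m and δ_{QQ} = 0.011092 m/kN.
Compatibility — the spring shortens by R_Q/k under the reaction it provides: δ_0 − R_Q·δ_{QQ} = R_Q/k. With 1/k = 0.000066 m/kN, R_Q = δ_0 / (δ_{QQ} + 1/k) = 1.3071 / (0.011092 + 0.000066) = 117.1 kN.
Vertical equilibrium: R_P = ΣP − R_Q = 254.2 − 117.1 = 137.1 kN.

R_P = 137.1 kN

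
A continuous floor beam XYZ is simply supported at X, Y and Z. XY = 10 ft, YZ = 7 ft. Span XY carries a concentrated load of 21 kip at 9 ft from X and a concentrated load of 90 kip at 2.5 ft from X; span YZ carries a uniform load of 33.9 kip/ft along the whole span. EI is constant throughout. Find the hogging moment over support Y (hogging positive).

Release continuity at Y by inserting a hinge; the redundant is the internal moment M_Y. The primary structure is two simply-supported spans XY and YZ.
Discontinuity in slope at Y on the released structure — sum the simple-span end rotations:
  span XY: point load 21 at a = 9: Pab(L + a)/(6LEI) = 59.85/EI
  span XY: point load 90 at a = 2.5: Pab(L + a)/(6LEI) = 351.6/EI
  span YZ: UDL 33.9: wL³/(24EI) = 484.5/EI
  relative rotation θ_0 = (411.4 + 484.5)/EI = 895.9/EI
A unit hogging moment at Y produces rotation L₁/(3EI) + L₂/(3EI) = 5.667/EI.
Compatibility: M_Y·(L₁+L₂)/(3EI) = θ_0, giving M_Y = 158.1 kip·ft (hogging).

M_Y = 158.1 kip·ft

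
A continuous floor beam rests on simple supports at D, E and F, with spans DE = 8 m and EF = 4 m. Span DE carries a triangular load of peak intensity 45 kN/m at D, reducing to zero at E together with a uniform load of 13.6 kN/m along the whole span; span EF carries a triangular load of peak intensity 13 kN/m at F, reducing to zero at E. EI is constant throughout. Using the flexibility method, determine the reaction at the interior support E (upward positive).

Insert a hinge at E; M_E is the redundant, and each span becomes simply supported.
Rotations at E on the released spans (each span's end-slope, ×1/EI):
  span DE: triangular load, peak 45: 7w₀L³/(360EI) = 448/EI
  span DE: UDL 13.6: wL³/(24EI) = 290.1/EI
  span EF: triangular load, peak 13: 7w₀L³/(360EI) = 16.18/EI
  relative rotation θ_0 = (738.1 + 16.18)/EI = 754.3/EI
A unit hogging moment at E produces rotation L₁/(3EI) + L₂/(3EI) = 4/EI.
Slope continuity at E: θ_0 = M_E·4/EI, so M_E = 754.3/4 = 188.6 kN·m (hogging).
Span DE, ΣM about D with M_E applied at E: R_E^{DE}·8 = 915.2 + 188.6, so R_E^{DE} = 138 kN and R_D = 288.8 − 138 = 150.8 kN.
Span EF, ΣM about F: R_E^{EF}·4 = 34.67 + 188.6, so R_E^{EF} = 55.81 kN and R_F = 26 − 55.81 = -29.81 kN.
R_E = 138 + 55.81 = 193.8 kN.

R_E = 193.8 kN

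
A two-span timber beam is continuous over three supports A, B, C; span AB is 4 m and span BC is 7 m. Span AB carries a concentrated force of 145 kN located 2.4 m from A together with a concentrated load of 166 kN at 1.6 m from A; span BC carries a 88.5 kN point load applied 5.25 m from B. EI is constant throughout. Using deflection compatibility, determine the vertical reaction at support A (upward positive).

R_A = 125.8 kN

Insert a hinge at B; M_B is the redundant, and each span becomes simply supported.
Discontinuity in slope at B on the released structure — sum the simple-span end rotations:
  span AB: point load 145 at a = 2.4: Pab(L + a)/(6LEI) = 148.5/EI
  span AB: point load 166 at a = 1.6: Pab(L + a)/(6LEI) = 148.7/EI
  span BC: point load 88.5 at a = 5.25: Pab(L + b)/(6LEI) = 169.4/EI
  relative rotation θ_0 = (297.2 + 169.4)/EI = 466.6/EI
A unit hogging moment at B produces rotation L₁/(3EI) + L₂/(3EI) = 3.667/EI.
Compatibility: M_B·(L₁+L₂)/(3EI) = θ_0, giving M_B = 127.3 kN·m (hogging).
Span AB, ΣM about A with M_B applied at B: R_B^{AB}·4 = 613.6 + 127.3, so R_B^{AB} = 185.2 kN and R_A = 311 − 185.2 = 125.8 kN.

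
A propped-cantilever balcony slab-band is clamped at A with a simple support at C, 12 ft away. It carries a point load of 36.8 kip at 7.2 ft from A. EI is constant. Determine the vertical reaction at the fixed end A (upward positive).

Choose R_C as the redundant. The primary structure is the cantilever fixed at A.
Deflection at C on the released cantilever, summing each load's contribution:
  point load 36.8 at a = 7.2: Pa²(3L − a)/(6EI) = 9157/EI
Flexibility coefficient — unit upward force at C: δ_{CC} = L³/(3EI) = 576/EI.
The prop prevents deflection at C: R_C = δ_0/δ_{CC} = 9157/576 = 15.9 kip.
Vertical equilibrium: R_A = ΣP − R_C = 36.8 − 15.9 = 20.9 kip.

R_A = 20.9 kip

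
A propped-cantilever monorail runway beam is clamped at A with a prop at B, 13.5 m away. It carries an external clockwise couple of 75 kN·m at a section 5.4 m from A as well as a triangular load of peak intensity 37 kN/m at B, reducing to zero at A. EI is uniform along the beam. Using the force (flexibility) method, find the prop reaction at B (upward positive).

R_B = 142.7 kN

Take the reaction at B as the redundant and release it; the primary structure is a cantilever fixed at A.
Free-end deflection of the primary structure under the applied loading (downward +):
  clockwise couple 75 at a = 5.4: M₀a(2L − a)/(2EI) = 4374/EI
  triangular load, peak 37 at the free end: 11w₀L⁴/(120EI) = 112654/EI
  δ_0 = 117028/EI
Flexibility coefficient — unit upward force at B: δ_{BB} = L³/(3EI) = 820.1/EI.
Compatibility at B: δ_0 − R_B·δ_{BB} = 0, so R_B = 117028/820.1 = 142.7 kN.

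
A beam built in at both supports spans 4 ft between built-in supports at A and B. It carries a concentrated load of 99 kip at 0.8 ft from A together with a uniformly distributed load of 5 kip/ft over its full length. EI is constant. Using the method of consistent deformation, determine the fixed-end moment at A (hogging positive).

M_A = 57.35 kip·ft

Take the two fixed-end moments M_A, M_B as redundants; the released structure is the simple span AB.
Simple-span end rotations at A and B under the given loads:
  at A: point load 99 at a = 0.8: Pab(L + b)/(6LEI) = 76.03/EI
  at B: point load 99 at a = 0.8: Pab(L + a)/(6LEI) = 50.69/EI
  at A: UDL 5: wL³/(24EI) = 13.33/EI
  at B: UDL 5: wL³/(24EI) = 13.33/EI
  θ_A0 = 89.37/EI,  θ_B0 = 64.02/EI
Flexibility coefficients: a unit moment at one end gives L/(3EI) there and L/(6EI) at the far end, so f₁₁ = f₂₂ = 1.333/EI and f₁₂ = f₂₁ = 0.6667/EI.
Compatibility — zero rotation at each built-in end:
  1.333 M_A + 0.6667 M_B = 89.37
  0.6667 M_A + 1.333 M_B = 64.02
Solving the pair gives M_A = 57.35 kip·ft and M_B = 19.34 kip·ft (hogging).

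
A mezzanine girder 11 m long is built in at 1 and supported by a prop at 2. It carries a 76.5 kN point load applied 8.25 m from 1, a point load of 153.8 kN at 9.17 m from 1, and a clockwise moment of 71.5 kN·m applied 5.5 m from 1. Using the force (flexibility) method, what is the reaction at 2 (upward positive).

R_2 = 171.5 kN

Take the reaction at 2 as the redundant and release it; the primary structure is a cantilever fixed at 1.
Downward deflection at the released point 2 due to the loads:
  point load 76.5 at a = 8.25: Pa²(3L − a)/(6EI) = 21478/EI
  point load 153.8 at a = 9.17: Pa²(3L − a)/(6EI) = 51365/EI
  clockwise couple 71.5 at a = 5.5: M₀a(2L − a)/(2EI) = 3244/EI
  δ_0 = 76087/EI
Tip deflection under a unit load at 2: L³/(3EI) = 443.7/EI.
Compatibility at 2: δ_0 − R_2·δ_{22} = 0, so R_2 = 76087/443.7 = 171.5 kN.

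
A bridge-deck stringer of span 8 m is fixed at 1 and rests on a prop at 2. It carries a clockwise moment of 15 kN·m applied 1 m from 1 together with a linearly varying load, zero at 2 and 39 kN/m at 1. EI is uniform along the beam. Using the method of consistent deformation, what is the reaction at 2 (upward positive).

Take the reaction at 2 as the redundant and release it; the primary structure is a cantilever fixed at 1.
Primary-structure tip deflection at 2 by superposition:
  clockwise couple 15 at a = 1: M₀a(2L − a)/(2EI) = 112.5/EI
  triangular load, peak 39 at the fixed end: w₀L⁴/(30EI) = 5325/EI
  δ_0 = 5437/EI
Tip deflection under a unit load at 2: L³/(3EI) = 170.7/EI.
Compatibility at 2: δ_0 − R_2·δ_{22} = 0, so R_2 = 5437/170.7 = 31.86 kN.

R_2 = 31.86 kN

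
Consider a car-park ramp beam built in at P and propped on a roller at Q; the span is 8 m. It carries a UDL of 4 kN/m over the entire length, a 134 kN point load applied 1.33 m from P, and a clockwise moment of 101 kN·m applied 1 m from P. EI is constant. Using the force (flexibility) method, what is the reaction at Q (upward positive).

R_Q = 21.69 kN

Take the reaction at Q as the redundant and release it; the primary structure is a cantilever fixed at P.
Free-end deflection of the primary structure under the applied loading (downward +):
  UDL 4: wL⁴/(8EI) = 2048/EI
  point load 134 at a = 1.33: Pa²(3L − a)/(6EI) = 895.6/EI
  clockwise couple 101 at a = 1: M₀a(2L − a)/(2EI) = 757.5/EI
  δ_0 = 3701/EI
Flexibility coefficient — unit upward force at Q: δ_{QQ} = L³/(3EI) = 170.7/EI.
Compatibility at Q: δ_0 − R_Q·δ_{QQ} = 0, so R_Q = 3701/170.7 = 21.69 kN.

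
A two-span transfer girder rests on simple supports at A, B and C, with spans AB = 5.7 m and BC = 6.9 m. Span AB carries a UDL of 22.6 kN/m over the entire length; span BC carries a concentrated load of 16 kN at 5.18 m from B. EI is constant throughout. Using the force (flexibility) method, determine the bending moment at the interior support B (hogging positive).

M_B = 48.59 kN·m

Take M_B as the redundant. Released structure: two simple spans AB and BC with a hinge at B.
End slopes at the hinge B, treating each span as simply supported:
  span AB: UDL 22.6: wL³/(24EI) = 174.4/EI
  span BC: point load 16 at a = 5.18: Pab(L + b)/(6LEI) = 29.68/EI
  relative rotation θ_0 = (174.4 + 29.68)/EI = 204.1/EI
A unit hogging moment at B produces rotation L₁/(3EI) + L₂/(3EI) = 4.2/EI.
Compatibility: M_B·(L₁+L₂)/(3EI) = θ_0, giving M_B = 48.59 kN·m (hogging).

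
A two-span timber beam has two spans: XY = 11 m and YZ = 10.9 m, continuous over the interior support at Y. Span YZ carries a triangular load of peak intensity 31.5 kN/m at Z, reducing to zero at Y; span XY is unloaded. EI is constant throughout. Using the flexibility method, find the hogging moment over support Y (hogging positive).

M_Y = 108.7 kN·m

Release continuity at Y by inserting a hinge; the redundant is the internal moment M_Y. The primary structure is two simply-supported spans XY and YZ.
Rotations at Y on the released spans (each span's end-slope, ×1/EI):
  span YZ: triangular load, peak 31.5: 7w₀L³/(360EI) = 793.2/EI
  relative rotation θ_0 = (0 + 793.2)/EI = 793.2/EI
A unit hogging moment at Y produces rotation L₁/(3EI) + L₂/(3EI) = 7.3/EI.
Compatibility: M_Y·(L₁+L₂)/(3EI) = θ_0, giving M_Y = 108.7 kN·m (hogging).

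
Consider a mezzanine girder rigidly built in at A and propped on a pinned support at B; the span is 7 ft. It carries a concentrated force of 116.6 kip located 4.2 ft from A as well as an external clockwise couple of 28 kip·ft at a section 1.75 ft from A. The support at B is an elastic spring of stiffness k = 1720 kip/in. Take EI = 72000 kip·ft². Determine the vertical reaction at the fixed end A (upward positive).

R_A = 65.17 kip

Release the roller at B. Primary structure: cantilever fixed at A.
Primary-structure tip deflection at B by superposition:
  point load 116.6 at a = 4.2: Pa²(3L − a)/(6EI) = 5759/EI
  clockwise couple 28 at a = 1.75: M₀a(2L − a)/(2EI) = 300.1/EI
  δ_0 = 6059/EI
Flexibility coefficient — unit upward force at B: δ_{BB} = L³/(3EI) = 114.3/EI.
With EI = 72000 kip·ft²: δ_0 = 0.084156 ft and δ_{BB} = 0.001588 ft/kip.
Compatibility — the spring shortens by R_B/k under the reaction it provides: δ_0 − R_B·δ_{BB} = R_B/k. With 1/k = 1/(1720×12) ft/kip = 0.000048 ft/kip, R_B = δ_0 / (δ_{BB} + 1/k) = 0.084156 / (0.001588 + 0.000048) = 51.43 kip.
Vertical equilibrium: R_A = ΣP − R_B = 116.6 − 51.43 = 65.17 kip.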